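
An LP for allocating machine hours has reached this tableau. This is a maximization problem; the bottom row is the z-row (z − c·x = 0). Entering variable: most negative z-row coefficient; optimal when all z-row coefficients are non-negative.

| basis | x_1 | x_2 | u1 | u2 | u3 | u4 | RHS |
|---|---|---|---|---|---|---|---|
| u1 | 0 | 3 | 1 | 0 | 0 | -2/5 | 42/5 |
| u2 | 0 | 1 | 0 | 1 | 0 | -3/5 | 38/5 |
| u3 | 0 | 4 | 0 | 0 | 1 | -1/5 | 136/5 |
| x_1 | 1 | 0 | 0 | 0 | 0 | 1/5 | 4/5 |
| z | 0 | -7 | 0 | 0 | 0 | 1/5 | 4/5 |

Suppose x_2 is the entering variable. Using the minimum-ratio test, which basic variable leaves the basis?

u1

Column x_2 entries and ratios — u1: (42/5)/3 = 14/5; u2: (38/5)/1 = 38/5; u3: (136/5)/4 = 34/5; x_1: 0 ≤ 0, skip.
Smallest ratio is 14/5 in the row of u1, so u1 leaves.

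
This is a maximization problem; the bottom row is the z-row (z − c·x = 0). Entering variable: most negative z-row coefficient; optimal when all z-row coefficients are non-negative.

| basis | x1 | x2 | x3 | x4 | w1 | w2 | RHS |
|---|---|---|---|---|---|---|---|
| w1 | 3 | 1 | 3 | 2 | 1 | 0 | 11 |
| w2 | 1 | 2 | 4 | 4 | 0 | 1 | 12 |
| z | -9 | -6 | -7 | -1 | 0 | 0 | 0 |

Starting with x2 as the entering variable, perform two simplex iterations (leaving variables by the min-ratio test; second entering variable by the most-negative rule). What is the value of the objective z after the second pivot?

Ratio test on column x2 — row 1: 11/1 = 11; row 2: 12/2 = 6. Minimum is 6 at row 2 (w2 leaves); pivot element 2.
Pivot on row 2; the z-row RHS becomes 0 − (-6)·6 = 36.
Next entering variable (most negative z-row entry -6): x1.
Ratio test on column x1 — row 1: 5/(5/2) = 2; row 2: 6/(1/2) = 12. Minimum is 2 at row 1 (w1 leaves); pivot element 5/2.
After the second pivot the z-row RHS is 36 − (-6)·2 = 48.

48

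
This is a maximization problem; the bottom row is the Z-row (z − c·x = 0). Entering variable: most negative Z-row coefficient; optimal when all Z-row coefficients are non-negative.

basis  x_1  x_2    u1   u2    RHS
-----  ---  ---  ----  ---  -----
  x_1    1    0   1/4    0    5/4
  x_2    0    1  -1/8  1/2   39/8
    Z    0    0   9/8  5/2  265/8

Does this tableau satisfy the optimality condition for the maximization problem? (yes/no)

Every Z-row coefficient is ≥ 0, so the tableau is optimal.

yes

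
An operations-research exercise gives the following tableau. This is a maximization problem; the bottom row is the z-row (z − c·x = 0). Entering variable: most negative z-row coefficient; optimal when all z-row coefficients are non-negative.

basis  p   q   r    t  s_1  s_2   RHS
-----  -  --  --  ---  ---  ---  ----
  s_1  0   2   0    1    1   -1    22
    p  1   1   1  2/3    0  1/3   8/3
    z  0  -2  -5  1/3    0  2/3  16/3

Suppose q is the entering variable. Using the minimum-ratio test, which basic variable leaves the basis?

Column q entries and ratios — s_1: 22/2 = 11; p: (8/3)/1 = 8/3.
Smallest ratio is 8/3 in the row of p, so p leaves.

p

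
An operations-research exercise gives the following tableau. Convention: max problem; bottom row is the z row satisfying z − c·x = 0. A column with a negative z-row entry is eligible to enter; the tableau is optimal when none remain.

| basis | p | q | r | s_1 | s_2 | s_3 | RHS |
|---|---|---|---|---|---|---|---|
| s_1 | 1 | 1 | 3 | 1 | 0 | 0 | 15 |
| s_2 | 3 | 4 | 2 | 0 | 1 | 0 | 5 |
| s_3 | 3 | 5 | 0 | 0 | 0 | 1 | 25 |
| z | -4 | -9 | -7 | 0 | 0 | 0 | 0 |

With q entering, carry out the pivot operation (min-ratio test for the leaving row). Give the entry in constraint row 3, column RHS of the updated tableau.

Ratio test on column q — row 1: 15/1 = 15; row 2: 5/4 = 5/4; row 3: 25/5 = 5. Minimum is 5/4 at row 2 (s_2 leaves); pivot element 4.
Divide row 2 by 4; eliminate column q from the other rows.
Row 3 update in column RHS: 25 − 5·(5/4) = 75/4.

75/4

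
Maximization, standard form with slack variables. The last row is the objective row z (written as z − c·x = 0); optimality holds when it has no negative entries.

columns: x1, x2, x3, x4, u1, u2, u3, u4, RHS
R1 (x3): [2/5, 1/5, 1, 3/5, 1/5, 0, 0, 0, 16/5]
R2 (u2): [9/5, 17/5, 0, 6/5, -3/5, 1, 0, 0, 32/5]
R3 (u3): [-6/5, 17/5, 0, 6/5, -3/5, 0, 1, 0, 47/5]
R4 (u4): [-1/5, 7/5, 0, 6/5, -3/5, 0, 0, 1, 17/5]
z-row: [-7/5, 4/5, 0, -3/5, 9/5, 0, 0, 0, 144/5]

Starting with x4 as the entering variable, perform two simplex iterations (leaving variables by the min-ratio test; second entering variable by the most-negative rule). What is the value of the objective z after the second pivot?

Ratio test on column x4 — row 1: (16/5)/(3/5) = 16/3; row 2: (32/5)/(6/5) = 16/3; row 3: (47/5)/(6/5) = 47/6; row 4: (17/5)/(6/5) = 17/6. Minimum is 17/6 at row 4 (u4 leaves); pivot element 6/5.
Pivot on row 4; the z-row RHS becomes 144/5 − (-3/5)·(17/6) = 61/2.
Next entering variable (most negative z-row entry -3/2): x1.
Ratio test on column x1 — row 1: (3/2)/(1/2) = 3; row 2: 3/2 = 3/2; row 3: entry -1 ≤ 0; row 4: entry -1/6 ≤ 0. Minimum is 3/2 at row 2 (u2 leaves); pivot element 2.
After the second pivot the z-row RHS is 61/2 − (-3/2)·(3/2) = 131/4.

131/4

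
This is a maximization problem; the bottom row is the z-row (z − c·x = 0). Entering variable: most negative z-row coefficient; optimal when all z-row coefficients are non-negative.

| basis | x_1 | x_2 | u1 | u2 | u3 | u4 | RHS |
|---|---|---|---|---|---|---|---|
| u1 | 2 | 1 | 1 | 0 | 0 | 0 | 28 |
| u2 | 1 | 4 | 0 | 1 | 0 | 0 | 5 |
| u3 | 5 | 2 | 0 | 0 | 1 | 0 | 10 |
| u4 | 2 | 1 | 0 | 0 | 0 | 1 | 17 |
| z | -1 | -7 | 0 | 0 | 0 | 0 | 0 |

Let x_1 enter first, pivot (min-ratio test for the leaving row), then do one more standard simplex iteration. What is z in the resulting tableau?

15/2

Ratio test on column x_1 — row 1: 28/2 = 14; row 2: 5/1 = 5; row 3: 10/5 = 2; row 4: 17/2 = 17/2. Minimum is 2 at row 3 (u3 leaves); pivot element 5.
Pivot on row 3; the z-row RHS becomes 0 − (-1)·2 = 2.
Next entering variable (most negative z-row entry -33/5): x_2.
Ratio test on column x_2 — row 1: 24/(1/5) = 120; row 2: 3/(18/5) = 5/6; row 3: 2/(2/5) = 5; row 4: 13/(1/5) = 65. Minimum is 5/6 at row 2 (u2 leaves); pivot element 18/5.
After the second pivot the z-row RHS is 2 − (-33/5)·(5/6) = 15/2.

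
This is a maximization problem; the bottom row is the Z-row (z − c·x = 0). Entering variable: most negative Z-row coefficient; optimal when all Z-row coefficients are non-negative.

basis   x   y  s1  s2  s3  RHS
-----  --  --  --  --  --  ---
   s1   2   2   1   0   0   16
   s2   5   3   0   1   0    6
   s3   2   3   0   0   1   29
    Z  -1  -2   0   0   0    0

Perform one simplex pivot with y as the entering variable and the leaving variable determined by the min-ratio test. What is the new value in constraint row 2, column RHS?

2

Ratio test on column y — row 1: 16/2 = 8; row 2: 6/3 = 2; row 3: 29/3 = 29/3. Minimum is 2 at row 2 (s2 leaves); pivot element 3.
Divide row 2 by 3; eliminate column y from the other rows.
In the new row 2, the RHS entry is the old entry divided by the pivot: 6/3 = 2.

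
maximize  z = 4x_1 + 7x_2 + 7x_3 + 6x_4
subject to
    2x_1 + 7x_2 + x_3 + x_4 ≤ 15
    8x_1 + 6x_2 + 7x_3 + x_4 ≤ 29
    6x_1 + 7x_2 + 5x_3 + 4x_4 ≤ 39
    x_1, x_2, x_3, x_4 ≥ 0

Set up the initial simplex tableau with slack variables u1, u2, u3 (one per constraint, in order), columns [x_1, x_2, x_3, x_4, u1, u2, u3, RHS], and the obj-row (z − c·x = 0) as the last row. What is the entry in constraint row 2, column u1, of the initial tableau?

Slack u1 belongs to constraint 1; its column is the unit vector e_1, so the entry in row 2 is 0.

0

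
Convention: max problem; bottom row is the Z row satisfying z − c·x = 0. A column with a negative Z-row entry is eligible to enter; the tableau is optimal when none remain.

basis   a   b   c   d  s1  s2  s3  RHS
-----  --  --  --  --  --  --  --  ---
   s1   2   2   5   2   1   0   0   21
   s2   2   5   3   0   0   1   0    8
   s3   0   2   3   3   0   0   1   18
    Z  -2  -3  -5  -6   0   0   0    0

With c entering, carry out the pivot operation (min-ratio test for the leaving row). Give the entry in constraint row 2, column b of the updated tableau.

5/3

Ratio test on column c — row 1: 21/5 = 21/5; row 2: 8/3 = 8/3; row 3: 18/3 = 6. Minimum is 8/3 at row 2 (s2 leaves); pivot element 3.
Divide row 2 by 3; eliminate column c from the other rows.
In the new row 2, the b entry is the old entry divided by the pivot: 5/3 = 5/3.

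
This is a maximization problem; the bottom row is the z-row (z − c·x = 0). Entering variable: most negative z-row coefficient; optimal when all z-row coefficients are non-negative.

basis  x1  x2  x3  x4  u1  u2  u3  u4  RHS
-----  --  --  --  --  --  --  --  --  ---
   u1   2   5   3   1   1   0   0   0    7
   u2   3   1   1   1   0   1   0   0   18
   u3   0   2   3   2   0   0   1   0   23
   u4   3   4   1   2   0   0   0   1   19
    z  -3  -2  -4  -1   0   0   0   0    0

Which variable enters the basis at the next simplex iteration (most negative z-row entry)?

Negative z-row entries: x1: -3, x2: -2, x3: -4, x4: -1.
The most negative is -4 in column x3, so x3 enters.

x3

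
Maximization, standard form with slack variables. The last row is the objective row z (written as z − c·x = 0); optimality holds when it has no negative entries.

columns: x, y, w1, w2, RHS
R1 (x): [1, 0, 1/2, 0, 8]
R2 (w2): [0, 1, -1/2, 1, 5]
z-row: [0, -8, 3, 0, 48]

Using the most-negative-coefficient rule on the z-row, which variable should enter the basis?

Negative z-row entries: y: -8.
The most negative is -8 in column y, so y enters.

y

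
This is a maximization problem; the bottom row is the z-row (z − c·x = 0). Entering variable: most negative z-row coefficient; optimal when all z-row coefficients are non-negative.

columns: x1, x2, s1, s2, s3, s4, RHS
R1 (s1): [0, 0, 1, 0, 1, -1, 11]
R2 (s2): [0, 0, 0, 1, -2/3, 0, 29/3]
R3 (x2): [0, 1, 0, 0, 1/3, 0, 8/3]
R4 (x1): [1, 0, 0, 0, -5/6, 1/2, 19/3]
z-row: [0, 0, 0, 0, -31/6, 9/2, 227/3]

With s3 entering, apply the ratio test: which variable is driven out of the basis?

x2

Column s3 entries and ratios — s1: 11/1 = 11; s2: -2/3 ≤ 0, skip; x2: (8/3)/(1/3) = 8; x1: -5/6 ≤ 0, skip.
Smallest ratio is 8 in the row of x2, so x2 leaves.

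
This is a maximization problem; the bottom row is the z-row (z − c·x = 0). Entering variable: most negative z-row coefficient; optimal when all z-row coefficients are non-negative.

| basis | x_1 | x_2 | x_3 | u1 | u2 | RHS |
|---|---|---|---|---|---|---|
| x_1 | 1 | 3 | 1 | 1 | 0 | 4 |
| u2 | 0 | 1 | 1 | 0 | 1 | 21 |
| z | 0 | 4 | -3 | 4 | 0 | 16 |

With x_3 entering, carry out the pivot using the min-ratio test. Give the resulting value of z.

28

Ratio test on column x_3 — row 1: 4/1 = 4; row 2: 21/1 = 21. Minimum is 4 at row 1 (x_1 leaves); pivot element 1.
Pivot on row 1; the z-row RHS becomes 16 − (-3)·4 = 28.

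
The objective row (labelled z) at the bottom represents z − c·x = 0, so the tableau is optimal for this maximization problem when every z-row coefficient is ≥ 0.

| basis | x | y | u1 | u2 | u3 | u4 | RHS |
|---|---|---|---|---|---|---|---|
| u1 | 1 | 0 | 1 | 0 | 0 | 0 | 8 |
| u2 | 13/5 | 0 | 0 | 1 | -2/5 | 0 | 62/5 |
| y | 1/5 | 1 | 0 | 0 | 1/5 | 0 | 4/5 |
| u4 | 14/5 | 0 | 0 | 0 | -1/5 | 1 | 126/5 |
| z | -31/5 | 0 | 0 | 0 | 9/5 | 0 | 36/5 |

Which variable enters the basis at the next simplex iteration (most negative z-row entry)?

x

Negative z-row entries: x: -31/5.
The most negative is -31/5 in column x, so x enters.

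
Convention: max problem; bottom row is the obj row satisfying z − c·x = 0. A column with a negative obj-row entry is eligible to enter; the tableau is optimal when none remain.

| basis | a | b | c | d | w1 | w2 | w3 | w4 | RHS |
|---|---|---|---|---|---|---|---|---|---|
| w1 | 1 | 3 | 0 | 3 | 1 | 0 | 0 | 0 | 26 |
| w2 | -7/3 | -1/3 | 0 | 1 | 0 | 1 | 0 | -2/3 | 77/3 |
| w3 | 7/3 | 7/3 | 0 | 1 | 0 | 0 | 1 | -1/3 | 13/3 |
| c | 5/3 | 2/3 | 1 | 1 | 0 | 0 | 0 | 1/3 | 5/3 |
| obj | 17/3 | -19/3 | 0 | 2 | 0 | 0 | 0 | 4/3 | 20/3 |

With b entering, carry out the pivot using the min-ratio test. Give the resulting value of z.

Ratio test on column b — row 1: 26/3 = 26/3; row 2: entry -1/3 ≤ 0; row 3: (13/3)/(7/3) = 13/7; row 4: (5/3)/(2/3) = 5/2. Minimum is 13/7 at row 3 (w3 leaves); pivot element 7/3.
Pivot on row 3; the obj-row RHS becomes 20/3 − (-19/3)·(13/7) = 129/7.

129/7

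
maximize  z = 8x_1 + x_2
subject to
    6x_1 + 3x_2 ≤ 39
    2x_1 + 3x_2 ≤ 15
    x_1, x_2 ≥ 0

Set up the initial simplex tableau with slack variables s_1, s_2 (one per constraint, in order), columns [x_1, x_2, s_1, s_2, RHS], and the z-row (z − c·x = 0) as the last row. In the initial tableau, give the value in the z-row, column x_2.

-1

The z-row carries the negated objective coefficients: the x_2 entry is -1.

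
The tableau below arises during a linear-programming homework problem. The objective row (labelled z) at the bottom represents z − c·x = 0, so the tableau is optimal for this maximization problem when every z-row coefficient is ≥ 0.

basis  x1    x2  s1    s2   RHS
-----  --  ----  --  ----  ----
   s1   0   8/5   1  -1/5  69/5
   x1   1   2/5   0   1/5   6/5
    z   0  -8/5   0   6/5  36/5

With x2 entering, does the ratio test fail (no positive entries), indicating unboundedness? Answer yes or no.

Column x2 has positive entries in row(s) 1, 2, so the ratio test bounds it — not unbounded.

no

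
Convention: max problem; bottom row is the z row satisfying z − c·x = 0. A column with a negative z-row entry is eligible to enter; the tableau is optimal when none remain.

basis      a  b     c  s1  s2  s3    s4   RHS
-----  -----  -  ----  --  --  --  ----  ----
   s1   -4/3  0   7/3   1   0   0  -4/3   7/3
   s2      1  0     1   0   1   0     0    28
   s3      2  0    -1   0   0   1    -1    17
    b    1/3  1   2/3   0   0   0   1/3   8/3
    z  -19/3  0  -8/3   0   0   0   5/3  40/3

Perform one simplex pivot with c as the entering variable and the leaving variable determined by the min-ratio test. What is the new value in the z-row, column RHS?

Ratio test on column c — row 1: (7/3)/(7/3) = 1; row 2: 28/1 = 28; row 3: entry -1 ≤ 0; row 4: (8/3)/(2/3) = 4. Minimum is 1 at row 1 (s1 leaves); pivot element 7/3.
Divide row 1 by 7/3; eliminate column c from the other rows.
z-row update in column RHS: 40/3 − (-8/3)·1 = 16.

16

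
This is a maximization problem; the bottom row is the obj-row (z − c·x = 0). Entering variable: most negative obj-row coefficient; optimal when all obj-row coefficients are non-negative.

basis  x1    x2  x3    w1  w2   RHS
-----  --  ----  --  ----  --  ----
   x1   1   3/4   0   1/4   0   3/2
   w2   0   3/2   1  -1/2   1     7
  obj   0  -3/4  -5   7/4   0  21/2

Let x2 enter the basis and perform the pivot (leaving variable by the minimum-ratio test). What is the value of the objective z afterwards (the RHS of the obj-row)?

Ratio test on column x2 — row 1: (3/2)/(3/4) = 2; row 2: 7/(3/2) = 14/3. Minimum is 2 at row 1 (x1 leaves); pivot element 3/4.
Pivot on row 1; the obj-row RHS becomes 21/2 − (-3/4)·2 = 12.

12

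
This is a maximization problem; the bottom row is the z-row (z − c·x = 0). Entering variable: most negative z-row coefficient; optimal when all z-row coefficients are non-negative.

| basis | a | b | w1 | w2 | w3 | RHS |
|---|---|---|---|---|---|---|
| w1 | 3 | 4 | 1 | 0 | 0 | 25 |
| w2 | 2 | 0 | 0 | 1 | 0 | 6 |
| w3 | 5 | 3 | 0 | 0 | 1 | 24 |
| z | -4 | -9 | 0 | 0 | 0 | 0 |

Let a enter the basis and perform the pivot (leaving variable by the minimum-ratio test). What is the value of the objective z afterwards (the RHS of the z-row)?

Ratio test on column a — row 1: 25/3 = 25/3; row 2: 6/2 = 3; row 3: 24/5 = 24/5. Minimum is 3 at row 2 (w2 leaves); pivot element 2.
Pivot on row 2; the z-row RHS becomes 0 − (-4)·3 = 12.

12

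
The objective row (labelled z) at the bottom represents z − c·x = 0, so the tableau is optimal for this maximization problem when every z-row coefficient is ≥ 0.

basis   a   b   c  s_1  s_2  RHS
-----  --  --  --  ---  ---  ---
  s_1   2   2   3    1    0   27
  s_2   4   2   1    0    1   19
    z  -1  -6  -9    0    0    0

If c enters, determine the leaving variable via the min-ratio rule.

s_1

Column c entries and ratios — s_1: 27/3 = 9; s_2: 19/1 = 19.
Smallest ratio is 9 in the row of s_1, so s_1 leaves.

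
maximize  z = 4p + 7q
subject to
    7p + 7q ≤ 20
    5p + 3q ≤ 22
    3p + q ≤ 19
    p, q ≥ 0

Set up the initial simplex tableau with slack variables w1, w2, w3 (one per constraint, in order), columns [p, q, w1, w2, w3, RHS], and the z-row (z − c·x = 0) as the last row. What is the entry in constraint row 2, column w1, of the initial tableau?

Slack w1 belongs to constraint 1; its column is the unit vector e_1, so the entry in row 2 is 0.

0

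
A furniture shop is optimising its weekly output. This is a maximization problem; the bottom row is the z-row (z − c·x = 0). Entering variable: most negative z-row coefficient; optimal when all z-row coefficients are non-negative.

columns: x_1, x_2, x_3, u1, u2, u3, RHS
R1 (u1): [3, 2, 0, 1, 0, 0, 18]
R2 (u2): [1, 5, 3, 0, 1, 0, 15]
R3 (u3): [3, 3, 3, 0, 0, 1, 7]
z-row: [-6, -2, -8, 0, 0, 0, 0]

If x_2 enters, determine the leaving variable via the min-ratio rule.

Column x_2 entries and ratios — u1: 18/2 = 9; u2: 15/5 = 3; u3: 7/3 = 7/3.
Smallest ratio is 7/3 in the row of u3, so u3 leaves.

u3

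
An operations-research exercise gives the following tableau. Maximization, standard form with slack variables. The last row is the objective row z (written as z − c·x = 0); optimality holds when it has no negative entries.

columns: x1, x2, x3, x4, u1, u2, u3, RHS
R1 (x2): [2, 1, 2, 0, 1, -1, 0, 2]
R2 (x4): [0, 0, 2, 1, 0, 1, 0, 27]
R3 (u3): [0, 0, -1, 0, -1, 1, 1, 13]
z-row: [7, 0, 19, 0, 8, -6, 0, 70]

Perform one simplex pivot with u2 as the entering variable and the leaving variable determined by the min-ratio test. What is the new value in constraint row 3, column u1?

Ratio test on column u2 — row 1: entry -1 ≤ 0; row 2: 27/1 = 27; row 3: 13/1 = 13. Minimum is 13 at row 3 (u3 leaves); pivot element 1.
Divide row 3 by 1; eliminate column u2 from the other rows.
In the new row 3, the u1 entry is the old entry divided by the pivot: (-1)/1 = -1.

-1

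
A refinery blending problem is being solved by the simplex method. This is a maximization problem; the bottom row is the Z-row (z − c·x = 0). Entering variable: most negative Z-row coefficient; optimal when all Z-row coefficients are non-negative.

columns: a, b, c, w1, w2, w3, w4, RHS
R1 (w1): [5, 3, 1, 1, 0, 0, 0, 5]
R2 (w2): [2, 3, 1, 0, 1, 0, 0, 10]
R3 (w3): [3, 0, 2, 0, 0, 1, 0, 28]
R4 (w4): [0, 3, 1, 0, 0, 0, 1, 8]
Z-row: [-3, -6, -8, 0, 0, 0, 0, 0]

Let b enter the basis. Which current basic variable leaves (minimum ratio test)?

Column b entries and ratios — w1: 5/3 = 5/3; w2: 10/3 = 10/3; w3: 0 ≤ 0, skip; w4: 8/3 = 8/3.
Smallest ratio is 5/3 in the row of w1, so w1 leaves.

w1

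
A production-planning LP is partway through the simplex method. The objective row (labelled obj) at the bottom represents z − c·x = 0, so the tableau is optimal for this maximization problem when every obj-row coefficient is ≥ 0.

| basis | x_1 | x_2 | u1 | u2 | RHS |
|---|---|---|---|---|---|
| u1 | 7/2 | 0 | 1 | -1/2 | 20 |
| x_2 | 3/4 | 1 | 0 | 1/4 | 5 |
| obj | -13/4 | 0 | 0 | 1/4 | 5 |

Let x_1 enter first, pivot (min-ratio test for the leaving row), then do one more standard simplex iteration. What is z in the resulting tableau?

24

Ratio test on column x_1 — row 1: 20/(7/2) = 40/7; row 2: 5/(3/4) = 20/3. Minimum is 40/7 at row 1 (u1 leaves); pivot element 7/2.
Pivot on row 1; the obj-row RHS becomes 5 − (-13/4)·(40/7) = 165/7.
Next entering variable (most negative obj-row entry -3/14): u2.
Ratio test on column u2 — row 1: entry -1/7 ≤ 0; row 2: (5/7)/(5/14) = 2. Minimum is 2 at row 2 (x_2 leaves); pivot element 5/14.
After the second pivot the obj-row RHS is 165/7 − (-3/14)·2 = 24.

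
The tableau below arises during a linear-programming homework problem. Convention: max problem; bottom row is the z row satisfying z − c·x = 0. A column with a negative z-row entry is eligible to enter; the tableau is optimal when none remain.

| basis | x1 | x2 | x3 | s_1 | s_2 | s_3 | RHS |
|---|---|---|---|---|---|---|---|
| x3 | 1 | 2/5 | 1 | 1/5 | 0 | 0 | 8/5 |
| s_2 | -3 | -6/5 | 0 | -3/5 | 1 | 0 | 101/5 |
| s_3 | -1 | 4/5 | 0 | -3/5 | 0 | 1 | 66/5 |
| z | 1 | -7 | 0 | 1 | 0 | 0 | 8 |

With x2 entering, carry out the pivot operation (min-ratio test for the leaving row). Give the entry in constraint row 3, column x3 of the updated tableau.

Ratio test on column x2 — row 1: (8/5)/(2/5) = 4; row 2: entry -6/5 ≤ 0; row 3: (66/5)/(4/5) = 33/2. Minimum is 4 at row 1 (x3 leaves); pivot element 2/5.
Divide row 1 by 2/5; eliminate column x2 from the other rows.
Row 3 update in column x3: 0 − (4/5)·(5/2) = -2.

-2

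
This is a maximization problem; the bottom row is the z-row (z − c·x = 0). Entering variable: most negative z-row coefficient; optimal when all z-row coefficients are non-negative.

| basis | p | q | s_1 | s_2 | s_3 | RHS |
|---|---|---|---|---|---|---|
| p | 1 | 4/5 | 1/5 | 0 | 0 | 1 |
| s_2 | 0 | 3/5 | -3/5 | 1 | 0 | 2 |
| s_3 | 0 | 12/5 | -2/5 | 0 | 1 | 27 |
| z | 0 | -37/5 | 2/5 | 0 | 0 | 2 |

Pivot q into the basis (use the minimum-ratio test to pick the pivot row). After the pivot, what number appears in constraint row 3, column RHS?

24

Ratio test on column q — row 1: 1/(4/5) = 5/4; row 2: 2/(3/5) = 10/3; row 3: 27/(12/5) = 45/4. Minimum is 5/4 at row 1 (p leaves); pivot element 4/5.
Divide row 1 by 4/5; eliminate column q from the other rows.
Row 3 update in column RHS: 27 − (12/5)·(5/4) = 24.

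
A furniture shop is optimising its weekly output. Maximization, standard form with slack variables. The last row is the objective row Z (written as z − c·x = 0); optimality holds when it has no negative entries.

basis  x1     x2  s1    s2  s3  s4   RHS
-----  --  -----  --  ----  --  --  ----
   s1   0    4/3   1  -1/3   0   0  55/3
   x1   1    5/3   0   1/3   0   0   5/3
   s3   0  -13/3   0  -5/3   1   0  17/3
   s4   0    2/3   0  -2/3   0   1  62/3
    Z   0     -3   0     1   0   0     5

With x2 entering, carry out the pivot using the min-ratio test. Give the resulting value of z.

Ratio test on column x2 — row 1: (55/3)/(4/3) = 55/4; row 2: (5/3)/(5/3) = 1; row 3: entry -13/3 ≤ 0; row 4: (62/3)/(2/3) = 31. Minimum is 1 at row 2 (x1 leaves); pivot element 5/3.
Pivot on row 2; the Z-row RHS becomes 5 − (-3)·1 = 8.

8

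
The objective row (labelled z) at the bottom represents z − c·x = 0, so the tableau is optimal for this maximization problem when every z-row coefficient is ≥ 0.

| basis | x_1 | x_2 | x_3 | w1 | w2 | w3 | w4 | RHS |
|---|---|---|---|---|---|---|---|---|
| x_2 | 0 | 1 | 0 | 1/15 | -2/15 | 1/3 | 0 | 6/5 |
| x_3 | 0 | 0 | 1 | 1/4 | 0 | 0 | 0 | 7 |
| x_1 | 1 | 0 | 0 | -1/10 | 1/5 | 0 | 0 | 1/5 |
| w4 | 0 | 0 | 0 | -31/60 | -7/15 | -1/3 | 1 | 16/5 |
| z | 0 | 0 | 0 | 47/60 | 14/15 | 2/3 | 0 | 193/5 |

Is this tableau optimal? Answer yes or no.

yes

Every z-row coefficient is ≥ 0, so the tableau is optimal.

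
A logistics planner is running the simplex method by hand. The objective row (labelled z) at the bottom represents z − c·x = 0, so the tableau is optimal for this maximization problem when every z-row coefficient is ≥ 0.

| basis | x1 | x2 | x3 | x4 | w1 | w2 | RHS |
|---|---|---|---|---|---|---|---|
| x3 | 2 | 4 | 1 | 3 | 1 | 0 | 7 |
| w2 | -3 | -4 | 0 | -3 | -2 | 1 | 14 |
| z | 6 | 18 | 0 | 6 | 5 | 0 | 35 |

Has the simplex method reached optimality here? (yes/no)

yes

Every z-row coefficient is ≥ 0, so the tableau is optimal.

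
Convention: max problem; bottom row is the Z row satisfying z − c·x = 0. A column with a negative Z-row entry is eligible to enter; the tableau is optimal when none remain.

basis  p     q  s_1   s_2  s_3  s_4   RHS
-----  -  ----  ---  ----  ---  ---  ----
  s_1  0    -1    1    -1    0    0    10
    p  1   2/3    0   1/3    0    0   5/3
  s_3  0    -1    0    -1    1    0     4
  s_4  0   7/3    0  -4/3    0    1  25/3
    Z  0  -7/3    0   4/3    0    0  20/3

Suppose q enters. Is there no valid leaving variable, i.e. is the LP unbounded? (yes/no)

no

Column q has positive entries in row(s) 2, 4, so the ratio test bounds it — not unbounded.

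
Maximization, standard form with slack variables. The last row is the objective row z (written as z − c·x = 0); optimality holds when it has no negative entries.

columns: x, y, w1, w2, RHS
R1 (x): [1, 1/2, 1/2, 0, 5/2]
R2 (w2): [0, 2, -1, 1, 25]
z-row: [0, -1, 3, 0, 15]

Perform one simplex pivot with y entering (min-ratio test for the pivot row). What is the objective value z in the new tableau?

20

Ratio test on column y — row 1: (5/2)/(1/2) = 5; row 2: 25/2 = 25/2. Minimum is 5 at row 1 (x leaves); pivot element 1/2.
Pivot on row 1; the z-row RHS becomes 15 − (-1)·5 = 20.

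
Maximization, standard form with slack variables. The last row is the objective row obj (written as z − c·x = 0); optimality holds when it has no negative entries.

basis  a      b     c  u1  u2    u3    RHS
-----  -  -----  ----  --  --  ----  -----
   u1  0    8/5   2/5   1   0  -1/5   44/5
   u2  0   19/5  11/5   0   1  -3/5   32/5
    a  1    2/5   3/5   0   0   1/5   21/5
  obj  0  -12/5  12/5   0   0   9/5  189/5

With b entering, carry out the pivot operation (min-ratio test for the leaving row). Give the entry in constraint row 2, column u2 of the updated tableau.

5/19

Ratio test on column b — row 1: (44/5)/(8/5) = 11/2; row 2: (32/5)/(19/5) = 32/19; row 3: (21/5)/(2/5) = 21/2. Minimum is 32/19 at row 2 (u2 leaves); pivot element 19/5.
Divide row 2 by 19/5; eliminate column b from the other rows.
In the new row 2, the u2 entry is the old entry divided by the pivot: 1/(19/5) = 5/19.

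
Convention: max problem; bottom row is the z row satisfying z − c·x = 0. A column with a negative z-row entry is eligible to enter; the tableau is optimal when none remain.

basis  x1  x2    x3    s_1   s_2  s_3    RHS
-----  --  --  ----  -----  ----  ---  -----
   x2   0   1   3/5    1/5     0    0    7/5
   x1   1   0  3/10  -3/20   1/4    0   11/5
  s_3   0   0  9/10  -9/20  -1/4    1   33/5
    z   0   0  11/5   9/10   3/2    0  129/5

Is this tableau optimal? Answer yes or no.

yes

Every z-row coefficient is ≥ 0, so the tableau is optimal.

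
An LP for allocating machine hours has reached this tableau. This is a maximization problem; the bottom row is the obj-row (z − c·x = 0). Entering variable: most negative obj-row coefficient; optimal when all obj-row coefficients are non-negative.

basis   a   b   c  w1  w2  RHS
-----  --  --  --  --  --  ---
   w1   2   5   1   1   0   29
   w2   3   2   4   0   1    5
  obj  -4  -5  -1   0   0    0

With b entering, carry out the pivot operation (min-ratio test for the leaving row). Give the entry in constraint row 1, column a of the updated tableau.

-11/2

Ratio test on column b — row 1: 29/5 = 29/5; row 2: 5/2 = 5/2. Minimum is 5/2 at row 2 (w2 leaves); pivot element 2.
Divide row 2 by 2; eliminate column b from the other rows.
Row 1 update in column a: 2 − 5·(3/2) = -11/2.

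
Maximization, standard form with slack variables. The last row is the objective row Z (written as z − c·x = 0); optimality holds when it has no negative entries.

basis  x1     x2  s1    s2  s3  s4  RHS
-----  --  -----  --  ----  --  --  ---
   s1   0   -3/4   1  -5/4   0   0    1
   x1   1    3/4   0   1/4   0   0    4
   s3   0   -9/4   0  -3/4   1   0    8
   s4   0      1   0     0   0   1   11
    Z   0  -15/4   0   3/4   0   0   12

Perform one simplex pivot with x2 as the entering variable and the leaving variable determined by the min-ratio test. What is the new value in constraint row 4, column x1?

-4/3

Ratio test on column x2 — row 1: entry -3/4 ≤ 0; row 2: 4/(3/4) = 16/3; row 3: entry -9/4 ≤ 0; row 4: 11/1 = 11. Minimum is 16/3 at row 2 (x1 leaves); pivot element 3/4.
Divide row 2 by 3/4; eliminate column x2 from the other rows.
Row 4 update in column x1: 0 − 1·(4/3) = -4/3.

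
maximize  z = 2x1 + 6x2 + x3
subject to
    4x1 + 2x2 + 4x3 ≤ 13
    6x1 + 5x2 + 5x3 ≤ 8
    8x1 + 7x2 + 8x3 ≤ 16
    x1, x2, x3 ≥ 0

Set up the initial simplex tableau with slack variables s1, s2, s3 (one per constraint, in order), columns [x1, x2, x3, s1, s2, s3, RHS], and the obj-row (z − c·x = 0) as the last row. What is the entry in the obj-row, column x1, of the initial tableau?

The obj-row carries the negated objective coefficients: the x1 entry is -2.

-2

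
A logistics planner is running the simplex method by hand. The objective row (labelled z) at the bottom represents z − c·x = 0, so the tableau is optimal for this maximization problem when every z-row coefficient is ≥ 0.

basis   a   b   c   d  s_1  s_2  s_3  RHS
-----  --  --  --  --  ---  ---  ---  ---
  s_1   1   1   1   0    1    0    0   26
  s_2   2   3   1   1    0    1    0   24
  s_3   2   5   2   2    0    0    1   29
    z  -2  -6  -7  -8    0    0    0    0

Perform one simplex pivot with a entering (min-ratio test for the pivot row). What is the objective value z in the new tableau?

Ratio test on column a — row 1: 26/1 = 26; row 2: 24/2 = 12; row 3: 29/2 = 29/2. Minimum is 12 at row 2 (s_2 leaves); pivot element 2.
Pivot on row 2; the z-row RHS becomes 0 − (-2)·12 = 24.

24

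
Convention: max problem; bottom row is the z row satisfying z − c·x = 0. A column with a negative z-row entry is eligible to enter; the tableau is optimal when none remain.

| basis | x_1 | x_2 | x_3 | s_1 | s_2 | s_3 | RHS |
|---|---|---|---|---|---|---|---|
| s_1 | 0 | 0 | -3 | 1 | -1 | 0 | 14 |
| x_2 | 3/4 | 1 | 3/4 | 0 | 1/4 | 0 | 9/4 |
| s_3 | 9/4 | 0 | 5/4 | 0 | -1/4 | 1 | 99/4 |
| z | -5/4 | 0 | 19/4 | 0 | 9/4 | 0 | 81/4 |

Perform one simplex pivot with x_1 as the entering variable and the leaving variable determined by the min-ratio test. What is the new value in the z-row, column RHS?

24

Ratio test on column x_1 — row 1: entry 0 ≤ 0; row 2: (9/4)/(3/4) = 3; row 3: (99/4)/(9/4) = 11. Minimum is 3 at row 2 (x_2 leaves); pivot element 3/4.
Divide row 2 by 3/4; eliminate column x_1 from the other rows.
z-row update in column RHS: 81/4 − (-5/4)·3 = 24.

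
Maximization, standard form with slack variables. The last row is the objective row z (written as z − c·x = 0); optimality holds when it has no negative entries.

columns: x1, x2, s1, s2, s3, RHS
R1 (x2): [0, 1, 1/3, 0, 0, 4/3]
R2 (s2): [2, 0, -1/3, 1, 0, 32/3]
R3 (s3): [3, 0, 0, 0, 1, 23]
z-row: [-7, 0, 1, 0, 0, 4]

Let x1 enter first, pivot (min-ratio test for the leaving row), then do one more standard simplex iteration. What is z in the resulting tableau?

42

Ratio test on column x1 — row 1: entry 0 ≤ 0; row 2: (32/3)/2 = 16/3; row 3: 23/3 = 23/3. Minimum is 16/3 at row 2 (s2 leaves); pivot element 2.
Pivot on row 2; the z-row RHS becomes 4 − (-7)·(16/3) = 124/3.
Next entering variable (most negative z-row entry -1/6): s1.
Ratio test on column s1 — row 1: (4/3)/(1/3) = 4; row 2: entry -1/6 ≤ 0; row 3: 7/(1/2) = 14. Minimum is 4 at row 1 (x2 leaves); pivot element 1/3.
After the second pivot the z-row RHS is 124/3 − (-1/6)·4 = 42.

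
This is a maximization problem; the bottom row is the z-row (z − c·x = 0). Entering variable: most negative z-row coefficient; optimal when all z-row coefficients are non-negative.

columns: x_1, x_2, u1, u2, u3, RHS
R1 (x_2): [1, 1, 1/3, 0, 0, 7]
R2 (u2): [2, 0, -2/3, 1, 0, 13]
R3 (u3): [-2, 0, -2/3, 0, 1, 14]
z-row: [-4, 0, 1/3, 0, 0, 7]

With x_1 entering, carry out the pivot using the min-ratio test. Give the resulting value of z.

33

Ratio test on column x_1 — row 1: 7/1 = 7; row 2: 13/2 = 13/2; row 3: entry -2 ≤ 0. Minimum is 13/2 at row 2 (u2 leaves); pivot element 2.
Pivot on row 2; the z-row RHS becomes 7 − (-4)·(13/2) = 33.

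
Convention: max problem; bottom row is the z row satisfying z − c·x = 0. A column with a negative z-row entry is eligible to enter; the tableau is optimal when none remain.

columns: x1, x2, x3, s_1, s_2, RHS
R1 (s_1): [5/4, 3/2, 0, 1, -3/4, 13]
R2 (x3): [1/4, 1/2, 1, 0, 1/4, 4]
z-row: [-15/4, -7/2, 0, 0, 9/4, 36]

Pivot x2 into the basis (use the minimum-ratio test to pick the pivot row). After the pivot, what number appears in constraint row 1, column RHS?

1

Ratio test on column x2 — row 1: 13/(3/2) = 26/3; row 2: 4/(1/2) = 8. Minimum is 8 at row 2 (x3 leaves); pivot element 1/2.
Divide row 2 by 1/2; eliminate column x2 from the other rows.
Row 1 update in column RHS: 13 − (3/2)·8 = 1.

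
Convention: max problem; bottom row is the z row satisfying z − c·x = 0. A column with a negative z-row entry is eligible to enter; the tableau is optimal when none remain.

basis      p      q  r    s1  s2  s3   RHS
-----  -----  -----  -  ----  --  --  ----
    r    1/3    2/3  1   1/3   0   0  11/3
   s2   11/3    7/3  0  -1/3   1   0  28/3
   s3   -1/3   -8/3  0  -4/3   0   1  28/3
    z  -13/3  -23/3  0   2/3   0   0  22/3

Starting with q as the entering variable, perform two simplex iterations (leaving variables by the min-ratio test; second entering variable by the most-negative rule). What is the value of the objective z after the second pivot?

Ratio test on column q — row 1: (11/3)/(2/3) = 11/2; row 2: (28/3)/(7/3) = 4; row 3: entry -8/3 ≤ 0. Minimum is 4 at row 2 (s2 leaves); pivot element 7/3.
Pivot on row 2; the z-row RHS becomes 22/3 − (-23/3)·4 = 38.
Next entering variable (most negative z-row entry -3/7): s1.
Ratio test on column s1 — row 1: 1/(3/7) = 7/3; row 2: entry -1/7 ≤ 0; row 3: entry -12/7 ≤ 0. Minimum is 7/3 at row 1 (r leaves); pivot element 3/7.
After the second pivot the z-row RHS is 38 − (-3/7)·(7/3) = 39.

39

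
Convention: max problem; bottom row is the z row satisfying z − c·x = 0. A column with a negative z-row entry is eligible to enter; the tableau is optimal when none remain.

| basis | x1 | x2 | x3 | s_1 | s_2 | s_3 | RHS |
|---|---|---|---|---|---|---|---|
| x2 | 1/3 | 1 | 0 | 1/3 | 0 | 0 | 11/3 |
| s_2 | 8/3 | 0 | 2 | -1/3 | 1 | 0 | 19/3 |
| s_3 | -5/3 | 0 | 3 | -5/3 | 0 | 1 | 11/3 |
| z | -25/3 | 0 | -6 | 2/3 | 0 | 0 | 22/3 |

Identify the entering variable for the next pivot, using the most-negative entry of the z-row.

x1

Negative z-row entries: x1: -25/3, x3: -6.
The most negative is -25/3 in column x1, so x1 enters.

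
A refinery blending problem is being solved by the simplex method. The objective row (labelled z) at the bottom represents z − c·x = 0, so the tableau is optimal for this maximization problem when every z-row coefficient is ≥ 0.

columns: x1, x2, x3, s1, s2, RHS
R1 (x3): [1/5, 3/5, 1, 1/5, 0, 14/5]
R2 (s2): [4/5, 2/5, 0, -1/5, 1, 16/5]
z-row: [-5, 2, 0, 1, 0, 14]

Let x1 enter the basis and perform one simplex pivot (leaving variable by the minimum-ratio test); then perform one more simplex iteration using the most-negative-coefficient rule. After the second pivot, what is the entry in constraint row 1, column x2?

2

Ratio test on column x1 — row 1: (14/5)/(1/5) = 14; row 2: (16/5)/(4/5) = 4. Minimum is 4 at row 2 (s2 leaves); pivot element 4/5.
Divide row 2 by 4/5; eliminate column x1 from the other rows.
Second iteration: most negative z-row entry is -1/4 in column s1, so s1 enters.
Ratio test on column s1 — row 1: 2/(1/4) = 8; row 2: entry -1/4 ≤ 0. Minimum is 8 at row 1 (x3 leaves); pivot element 1/4.
Divide row 1 by 1/4; eliminate column s1 from the other rows.
After both pivots, the entry at constraint row 1, column x2 is 2.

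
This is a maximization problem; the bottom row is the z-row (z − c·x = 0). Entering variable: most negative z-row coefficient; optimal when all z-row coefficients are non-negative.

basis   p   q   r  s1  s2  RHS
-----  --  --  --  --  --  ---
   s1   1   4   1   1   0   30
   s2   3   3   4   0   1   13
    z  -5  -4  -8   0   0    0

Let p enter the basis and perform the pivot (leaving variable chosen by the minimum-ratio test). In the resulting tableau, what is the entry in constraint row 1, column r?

Ratio test on column p — row 1: 30/1 = 30; row 2: 13/3 = 13/3. Minimum is 13/3 at row 2 (s2 leaves); pivot element 3.
Divide row 2 by 3; eliminate column p from the other rows.
Row 1 update in column r: 1 − 1·(4/3) = -1/3.

-1/3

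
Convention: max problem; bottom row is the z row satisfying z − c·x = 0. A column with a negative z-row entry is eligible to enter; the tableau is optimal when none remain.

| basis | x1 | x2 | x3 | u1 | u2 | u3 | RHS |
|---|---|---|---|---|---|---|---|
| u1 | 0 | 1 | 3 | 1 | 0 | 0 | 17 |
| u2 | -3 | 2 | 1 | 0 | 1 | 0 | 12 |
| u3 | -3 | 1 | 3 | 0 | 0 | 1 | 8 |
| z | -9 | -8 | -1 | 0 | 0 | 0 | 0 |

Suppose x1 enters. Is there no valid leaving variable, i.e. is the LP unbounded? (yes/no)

Every constraint-row entry in column x1 is ≤ 0, so increasing x1 is unbounded.

yes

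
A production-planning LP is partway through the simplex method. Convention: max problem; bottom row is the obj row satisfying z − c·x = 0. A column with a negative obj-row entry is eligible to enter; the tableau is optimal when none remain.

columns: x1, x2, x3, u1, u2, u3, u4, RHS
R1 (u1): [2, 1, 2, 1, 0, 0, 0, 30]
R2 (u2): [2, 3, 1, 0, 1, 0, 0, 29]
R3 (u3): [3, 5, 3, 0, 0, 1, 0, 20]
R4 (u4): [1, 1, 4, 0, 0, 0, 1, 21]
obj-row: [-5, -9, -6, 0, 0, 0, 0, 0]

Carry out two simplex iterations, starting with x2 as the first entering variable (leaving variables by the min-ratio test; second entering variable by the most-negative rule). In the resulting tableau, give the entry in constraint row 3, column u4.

Ratio test on column x2 — row 1: 30/1 = 30; row 2: 29/3 = 29/3; row 3: 20/5 = 4; row 4: 21/1 = 21. Minimum is 4 at row 3 (u3 leaves); pivot element 5.
Divide row 3 by 5; eliminate column x2 from the other rows.
Second iteration: most negative obj-row entry is -3/5 in column x3, so x3 enters.
Ratio test on column x3 — row 1: 26/(7/5) = 130/7; row 2: entry -4/5 ≤ 0; row 3: 4/(3/5) = 20/3; row 4: 17/(17/5) = 5. Minimum is 5 at row 4 (u4 leaves); pivot element 17/5.
Divide row 4 by 17/5; eliminate column x3 from the other rows.
After both pivots, the entry at constraint row 3, column u4 is -3/17.

-3/17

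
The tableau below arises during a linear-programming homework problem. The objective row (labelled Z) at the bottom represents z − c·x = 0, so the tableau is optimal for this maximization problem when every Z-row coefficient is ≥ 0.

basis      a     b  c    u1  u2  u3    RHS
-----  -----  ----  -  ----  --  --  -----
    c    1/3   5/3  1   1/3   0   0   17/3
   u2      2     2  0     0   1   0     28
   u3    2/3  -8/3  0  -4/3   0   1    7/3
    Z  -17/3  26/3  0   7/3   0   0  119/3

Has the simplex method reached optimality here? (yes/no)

The Z-row has a negative entry -17/3 in column a, so it is not optimal.

no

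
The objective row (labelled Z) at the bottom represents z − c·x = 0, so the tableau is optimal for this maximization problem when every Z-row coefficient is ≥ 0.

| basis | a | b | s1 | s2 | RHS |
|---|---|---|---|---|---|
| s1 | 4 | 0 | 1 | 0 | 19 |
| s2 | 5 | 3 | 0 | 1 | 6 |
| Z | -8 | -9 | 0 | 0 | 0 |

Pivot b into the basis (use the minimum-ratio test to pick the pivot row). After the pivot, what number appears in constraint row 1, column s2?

Ratio test on column b — row 1: entry 0 ≤ 0; row 2: 6/3 = 2. Minimum is 2 at row 2 (s2 leaves); pivot element 3.
Divide row 2 by 3; eliminate column b from the other rows.
Row 1 update in column s2: 0 − 0·(1/3) = 0.

0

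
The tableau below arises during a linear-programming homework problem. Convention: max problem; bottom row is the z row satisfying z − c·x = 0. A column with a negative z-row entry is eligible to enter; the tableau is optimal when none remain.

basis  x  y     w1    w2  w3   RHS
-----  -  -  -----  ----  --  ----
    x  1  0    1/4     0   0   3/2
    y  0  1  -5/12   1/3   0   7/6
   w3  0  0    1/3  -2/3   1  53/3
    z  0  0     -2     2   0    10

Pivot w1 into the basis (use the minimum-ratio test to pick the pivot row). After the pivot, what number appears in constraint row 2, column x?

Ratio test on column w1 — row 1: (3/2)/(1/4) = 6; row 2: entry -5/12 ≤ 0; row 3: (53/3)/(1/3) = 53. Minimum is 6 at row 1 (x leaves); pivot element 1/4.
Divide row 1 by 1/4; eliminate column w1 from the other rows.
Row 2 update in column x: 0 − (-5/12)·4 = 5/3.

5/3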